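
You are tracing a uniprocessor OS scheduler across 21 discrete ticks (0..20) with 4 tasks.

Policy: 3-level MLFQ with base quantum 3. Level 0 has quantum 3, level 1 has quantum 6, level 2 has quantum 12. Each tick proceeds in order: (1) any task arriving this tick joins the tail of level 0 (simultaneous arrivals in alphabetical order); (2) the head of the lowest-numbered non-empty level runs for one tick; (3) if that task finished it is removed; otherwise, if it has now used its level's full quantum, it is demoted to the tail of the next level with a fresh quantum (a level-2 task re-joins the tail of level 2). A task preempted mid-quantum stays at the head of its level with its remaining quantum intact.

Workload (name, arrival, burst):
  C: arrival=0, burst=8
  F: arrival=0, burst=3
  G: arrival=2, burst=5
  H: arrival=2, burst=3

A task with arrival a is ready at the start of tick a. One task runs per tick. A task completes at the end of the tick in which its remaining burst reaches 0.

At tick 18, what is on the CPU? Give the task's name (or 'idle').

running at tick 18 = G

t=0: L0/L1/L2 = CF/-/- → run C
t=1: L0/L1/L2 = CF/-/- → run C
t=2: L0/L1/L2 = CFGH/-/- → run C
t=3: L0/L1/L2 = FGH/C/- → run F
t=4: L0/L1/L2 = FGH/C/- → run F
t=5: L0/L1/L2 = FGH/C/- → run F
t=6: L0/L1/L2 = GH/C/- → run G
t=7: L0/L1/L2 = GH/C/- → run G
t=8: L0/L1/L2 = GH/C/- → run G
t=9: L0/L1/L2 = H/CG/- → run H
t=10: L0/L1/L2 = H/CG/- → run H
t=11: L0/L1/L2 = H/CG/- → run H
t=12: L0/L1/L2 = -/CG/- → run C
t=13: L0/L1/L2 = -/CG/- → run C
t=14: L0/L1/L2 = -/CG/- → run C
t=15: L0/L1/L2 = -/CG/- → run C
t=16: L0/L1/L2 = -/CG/- → run C
t=17: L0/L1/L2 = -/G/- → run G
t=18: L0/L1/L2 = -/G/- → run G
t=19: (idle)
t=20: (idle)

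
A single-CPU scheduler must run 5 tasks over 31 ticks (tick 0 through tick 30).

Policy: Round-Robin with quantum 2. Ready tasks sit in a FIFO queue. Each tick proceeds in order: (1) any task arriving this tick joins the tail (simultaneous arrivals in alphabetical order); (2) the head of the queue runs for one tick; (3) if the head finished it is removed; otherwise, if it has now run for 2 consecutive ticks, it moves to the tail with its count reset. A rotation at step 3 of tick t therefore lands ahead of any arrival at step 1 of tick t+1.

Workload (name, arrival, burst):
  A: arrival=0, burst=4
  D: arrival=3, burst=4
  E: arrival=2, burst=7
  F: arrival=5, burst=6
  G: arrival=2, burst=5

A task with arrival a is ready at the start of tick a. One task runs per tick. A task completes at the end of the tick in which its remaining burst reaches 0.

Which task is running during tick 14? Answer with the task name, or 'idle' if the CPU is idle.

running at tick 14 = G

t=0: queue=[A] q_used=0 → run A
t=1: queue=[A] q_used=1 → run A
t=2: queue=[A,E,G] q_used=0 → run A
t=3: queue=[A,E,G,D] q_used=1 → run A
t=4: queue=[E,G,D] q_used=0 → run E
t=5: queue=[E,G,D,F] q_used=1 → run E
t=6: queue=[G,D,F,E] q_used=0 → run G
t=7: queue=[G,D,F,E] q_used=1 → run G
t=8: queue=[D,F,E,G] q_used=0 → run D
t=9: queue=[D,F,E,G] q_used=1 → run D
t=10: queue=[F,E,G,D] q_used=0 → run F
t=11: queue=[F,E,G,D] q_used=1 → run F
t=12: queue=[E,G,D,F] q_used=0 → run E
t=13: queue=[E,G,D,F] q_used=1 → run E
t=14: queue=[G,D,F,E] q_used=0 → run G
t=15: queue=[G,D,F,E] q_used=1 → run G
t=16: queue=[D,F,E,G] q_used=0 → run D
t=17: queue=[D,F,E,G] q_used=1 → run D
t=18: queue=[F,E,G] q_used=0 → run F
t=19: queue=[F,E,G] q_used=1 → run F
t=20: queue=[E,G,F] q_used=0 → run E
t=21: queue=[E,G,F] q_used=1 → run E
t=22: queue=[G,F,E] q_used=0 → run G
t=23: queue=[F,E] q_used=0 → run F
t=24: queue=[F,E] q_used=1 → run F
t=25: queue=[E] q_used=0 → run E
t=26: (idle)
t=27: (idle)
t=28: (idle)
t=29: (idle)
t=30: (idle)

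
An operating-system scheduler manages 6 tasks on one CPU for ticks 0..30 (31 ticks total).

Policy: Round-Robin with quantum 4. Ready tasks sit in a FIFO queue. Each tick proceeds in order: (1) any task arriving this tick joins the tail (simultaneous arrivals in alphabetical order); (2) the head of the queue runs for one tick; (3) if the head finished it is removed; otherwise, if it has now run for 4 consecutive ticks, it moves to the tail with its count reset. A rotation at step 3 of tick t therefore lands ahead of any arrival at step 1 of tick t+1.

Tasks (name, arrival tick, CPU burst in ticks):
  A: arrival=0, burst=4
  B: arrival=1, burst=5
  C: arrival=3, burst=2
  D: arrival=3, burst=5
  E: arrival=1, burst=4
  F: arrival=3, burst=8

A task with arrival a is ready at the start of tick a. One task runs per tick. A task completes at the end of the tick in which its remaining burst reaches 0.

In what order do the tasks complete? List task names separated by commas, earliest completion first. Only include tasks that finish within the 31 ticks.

t=0: queue=[A] q_used=0 → run A
t=1: queue=[A,B,E] q_used=1 → run A
t=2: queue=[A,B,E] q_used=2 → run A
t=3: queue=[A,B,E,C,D,F] q_used=3 → run A
t=4: queue=[B,E,C,D,F] q_used=0 → run B
t=5: queue=[B,E,C,D,F] q_used=1 → run B
t=6: queue=[B,E,C,D,F] q_used=2 → run B
t=7: queue=[B,E,C,D,F] q_used=3 → run B
t=8: queue=[E,C,D,F,B] q_used=0 → run E
t=9: queue=[E,C,D,F,B] q_used=1 → run E
t=10: queue=[E,C,D,F,B] q_used=2 → run E
t=11: queue=[E,C,D,F,B] q_used=3 → run E
t=12: queue=[C,D,F,B] q_used=0 → run C
t=13: queue=[C,D,F,B] q_used=1 → run C
t=14: queue=[D,F,B] q_used=0 → run D
t=15: queue=[D,F,B] q_used=1 → run D
t=16: queue=[D,F,B] q_used=2 → run D
t=17: queue=[D,F,B] q_used=3 → run D
t=18: queue=[F,B,D] q_used=0 → run F
t=19: queue=[F,B,D] q_used=1 → run F
t=20: queue=[F,B,D] q_used=2 → run F
t=21: queue=[F,B,D] q_used=3 → run F
t=22: queue=[B,D,F] q_used=0 → run B
t=23: queue=[D,F] q_used=0 → run D
t=24: queue=[F] q_used=0 → run F
t=25: queue=[F] q_used=1 → run F
t=26: queue=[F] q_used=2 → run F
t=27: queue=[F] q_used=3 → run F
t=28: (idle)
t=29: (idle)
t=30: (idle)

completion order = A, E, C, B, D, F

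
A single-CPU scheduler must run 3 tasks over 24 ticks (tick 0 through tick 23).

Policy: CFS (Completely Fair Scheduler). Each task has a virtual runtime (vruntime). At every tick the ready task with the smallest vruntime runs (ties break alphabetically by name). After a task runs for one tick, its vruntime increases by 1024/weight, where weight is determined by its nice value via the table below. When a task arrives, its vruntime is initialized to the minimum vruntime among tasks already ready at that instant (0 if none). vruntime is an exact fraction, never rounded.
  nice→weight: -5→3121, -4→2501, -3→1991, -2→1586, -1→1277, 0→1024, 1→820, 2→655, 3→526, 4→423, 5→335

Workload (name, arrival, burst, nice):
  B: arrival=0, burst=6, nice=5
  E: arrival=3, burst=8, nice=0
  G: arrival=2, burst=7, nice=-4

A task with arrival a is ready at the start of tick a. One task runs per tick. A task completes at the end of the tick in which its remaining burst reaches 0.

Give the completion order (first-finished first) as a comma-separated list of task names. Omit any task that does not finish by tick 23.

completion order = G, E, B

t=0: vr[B=0] → run B
t=1: vr[B=1024/335] → run B
t=2: vr[B=2048/335 G=2048/335] → run B
t=3: vr[B=3072/335 E=2048/335 G=2048/335] → run E
t=4: vr[B=3072/335 E=2383/335 G=2048/335] → run G
t=5: vr[B=3072/335 E=2383/335 G=5465088/837835] → run G
t=6: vr[B=3072/335 E=2383/335 G=5808128/837835] → run G
t=7: vr[B=3072/335 E=2383/335 G=6151168/837835] → run E
t=8: vr[B=3072/335 E=2718/335 G=6151168/837835] → run G
t=9: vr[B=3072/335 E=2718/335 G=6494208/837835] → run G
t=10: vr[B=3072/335 E=2718/335 G=6837248/837835] → run E
t=11: vr[B=3072/335 E=3053/335 G=6837248/837835] → run G
t=12: vr[B=3072/335 E=3053/335 G=7180288/837835] → run G
t=13: vr[B=3072/335 E=3053/335] → run E
t=14: vr[B=3072/335 E=3388/335] → run B
t=15: vr[B=4096/335 E=3388/335] → run E
t=16: vr[B=4096/335 E=3723/335] → run E
t=17: vr[B=4096/335 E=4058/335] → run E
t=18: vr[B=4096/335 E=4393/335] → run B
t=19: vr[B=1024/67 E=4393/335] → run E
t=20: vr[B=1024/67] → run B
t=21: (idle)
t=22: (idle)
t=23: (idle)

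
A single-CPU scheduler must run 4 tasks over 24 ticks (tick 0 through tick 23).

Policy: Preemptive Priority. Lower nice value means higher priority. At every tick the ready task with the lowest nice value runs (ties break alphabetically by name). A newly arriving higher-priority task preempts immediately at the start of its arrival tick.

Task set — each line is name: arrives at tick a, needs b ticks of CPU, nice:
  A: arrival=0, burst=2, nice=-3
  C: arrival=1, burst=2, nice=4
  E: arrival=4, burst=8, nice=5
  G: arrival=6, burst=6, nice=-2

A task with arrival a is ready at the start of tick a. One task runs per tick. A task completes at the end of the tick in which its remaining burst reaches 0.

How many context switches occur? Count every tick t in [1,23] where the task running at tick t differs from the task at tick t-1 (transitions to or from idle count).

t=0: ready={A} → run A
t=1: ready={A,C} → run A
t=2: ready={C} → run C
t=3: ready={C} → run C
t=4: ready={E} → run E
t=5: ready={E} → run E
t=6: ready={E,G} → run G
t=7: ready={E,G} → run G
t=8: ready={E,G} → run G
t=9: ready={E,G} → run G
t=10: ready={E,G} → run G
t=11: ready={E,G} → run G
t=12: ready={E} → run E
t=13: ready={E} → run E
t=14: ready={E} → run E
t=15: ready={E} → run E
t=16: ready={E} → run E
t=17: ready={E} → run E
t=18: (idle)
t=19: (idle)
t=20: (idle)
t=21: (idle)
t=22: (idle)
t=23: (idle)

context switches = 5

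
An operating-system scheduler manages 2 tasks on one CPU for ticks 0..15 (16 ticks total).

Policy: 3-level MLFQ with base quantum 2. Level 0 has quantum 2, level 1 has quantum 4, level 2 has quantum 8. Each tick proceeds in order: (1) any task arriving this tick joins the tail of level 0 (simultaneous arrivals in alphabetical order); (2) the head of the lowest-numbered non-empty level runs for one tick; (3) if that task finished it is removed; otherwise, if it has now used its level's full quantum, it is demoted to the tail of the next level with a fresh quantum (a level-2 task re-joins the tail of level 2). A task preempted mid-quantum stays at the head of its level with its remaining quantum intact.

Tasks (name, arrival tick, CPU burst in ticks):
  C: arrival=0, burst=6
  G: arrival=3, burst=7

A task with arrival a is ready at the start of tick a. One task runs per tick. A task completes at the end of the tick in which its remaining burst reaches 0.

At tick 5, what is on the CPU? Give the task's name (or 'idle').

t=0: L0/L1/L2 = C/-/- → run C
t=1: L0/L1/L2 = C/-/- → run C
t=2: L0/L1/L2 = -/C/- → run C
t=3: L0/L1/L2 = G/C/- → run G
t=4: L0/L1/L2 = G/C/- → run G
t=5: L0/L1/L2 = -/CG/- → run C
t=6: L0/L1/L2 = -/CG/- → run C
t=7: L0/L1/L2 = -/CG/- → run C
t=8: L0/L1/L2 = -/G/- → run G
t=9: L0/L1/L2 = -/G/- → run G
t=10: L0/L1/L2 = -/G/- → run G
t=11: L0/L1/L2 = -/G/- → run G
t=12: L0/L1/L2 = -/-/G → run G
t=13: (idle)
t=14: (idle)
t=15: (idle)

running at tick 5 = C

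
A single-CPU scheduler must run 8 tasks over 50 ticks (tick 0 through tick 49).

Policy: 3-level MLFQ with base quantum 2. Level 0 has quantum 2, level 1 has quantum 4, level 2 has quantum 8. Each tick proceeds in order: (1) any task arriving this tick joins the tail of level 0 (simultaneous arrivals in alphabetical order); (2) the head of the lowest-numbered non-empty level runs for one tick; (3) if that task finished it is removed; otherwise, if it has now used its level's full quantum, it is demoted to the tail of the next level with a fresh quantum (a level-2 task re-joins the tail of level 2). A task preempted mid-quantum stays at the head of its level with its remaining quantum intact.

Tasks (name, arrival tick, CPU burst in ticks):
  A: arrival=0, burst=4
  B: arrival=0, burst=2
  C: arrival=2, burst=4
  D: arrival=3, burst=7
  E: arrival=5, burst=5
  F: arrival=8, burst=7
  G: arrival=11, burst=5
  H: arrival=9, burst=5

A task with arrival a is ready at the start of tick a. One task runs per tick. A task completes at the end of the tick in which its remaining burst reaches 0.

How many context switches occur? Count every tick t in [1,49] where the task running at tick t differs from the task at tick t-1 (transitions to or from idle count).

context switches = 17

t=0: L0/L1/L2 = AB/-/- → run A
t=1: L0/L1/L2 = AB/-/- → run A
t=2: L0/L1/L2 = BC/A/- → run B
t=3: L0/L1/L2 = BCD/A/- → run B
t=4: L0/L1/L2 = CD/A/- → run C
t=5: L0/L1/L2 = CDE/A/- → run C
t=6: L0/L1/L2 = DE/AC/- → run D
t=7: L0/L1/L2 = DE/AC/- → run D
t=8: L0/L1/L2 = EF/ACD/- → run E
t=9: L0/L1/L2 = EFH/ACD/- → run E
t=10: L0/L1/L2 = FH/ACDE/- → run F
t=11: L0/L1/L2 = FHG/ACDE/- → run F
t=12: L0/L1/L2 = HG/ACDEF/- → run H
t=13: L0/L1/L2 = HG/ACDEF/- → run H
t=14: L0/L1/L2 = G/ACDEFH/- → run G
t=15: L0/L1/L2 = G/ACDEFH/- → run G
t=16: L0/L1/L2 = -/ACDEFHG/- → run A
t=17: L0/L1/L2 = -/ACDEFHG/- → run A
t=18: L0/L1/L2 = -/CDEFHG/- → run C
t=19: L0/L1/L2 = -/CDEFHG/- → run C
t=20: L0/L1/L2 = -/DEFHG/- → run D
t=21: L0/L1/L2 = -/DEFHG/- → run D
t=22: L0/L1/L2 = -/DEFHG/- → run D
t=23: L0/L1/L2 = -/DEFHG/- → run D
t=24: L0/L1/L2 = -/EFHG/D → run E
t=25: L0/L1/L2 = -/EFHG/D → run E
t=26: L0/L1/L2 = -/EFHG/D → run E
t=27: L0/L1/L2 = -/FHG/D → run F
t=28: L0/L1/L2 = -/FHG/D → run F
t=29: L0/L1/L2 = -/FHG/D → run F
t=30: L0/L1/L2 = -/FHG/D → run F
t=31: L0/L1/L2 = -/HG/DF → run H
t=32: L0/L1/L2 = -/HG/DF → run H
t=33: L0/L1/L2 = -/HG/DF → run H
t=34: L0/L1/L2 = -/G/DF → run G
t=35: L0/L1/L2 = -/G/DF → run G
t=36: L0/L1/L2 = -/G/DF → run G
t=37: L0/L1/L2 = -/-/DF → run D
t=38: L0/L1/L2 = -/-/F → run F
t=39: (idle)
t=40: (idle)
t=41: (idle)
t=42: (idle)
t=43: (idle)
t=44: (idle)
t=45: (idle)
t=46: (idle)
t=47: (idle)
t=48: (idle)
t=49: (idle)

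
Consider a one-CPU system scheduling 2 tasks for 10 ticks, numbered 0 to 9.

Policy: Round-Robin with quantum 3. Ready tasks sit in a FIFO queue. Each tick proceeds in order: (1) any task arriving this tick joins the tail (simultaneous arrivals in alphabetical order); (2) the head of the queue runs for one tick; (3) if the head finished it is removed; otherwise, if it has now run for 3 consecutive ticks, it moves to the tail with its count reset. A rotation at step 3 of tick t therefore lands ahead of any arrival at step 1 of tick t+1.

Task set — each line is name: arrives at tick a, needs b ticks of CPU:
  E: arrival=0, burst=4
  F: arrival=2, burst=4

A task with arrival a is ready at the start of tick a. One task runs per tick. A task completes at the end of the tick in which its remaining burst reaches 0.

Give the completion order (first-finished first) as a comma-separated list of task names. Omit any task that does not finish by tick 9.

completion order = E, F

t=0: queue=[E] q_used=0 → run E
t=1: queue=[E] q_used=1 → run E
t=2: queue=[E,F] q_used=2 → run E
t=3: queue=[F,E] q_used=0 → run F
t=4: queue=[F,E] q_used=1 → run F
t=5: queue=[F,E] q_used=2 → run F
t=6: queue=[E,F] q_used=0 → run E
t=7: queue=[F] q_used=0 → run F
t=8: (idle)
t=9: (idle)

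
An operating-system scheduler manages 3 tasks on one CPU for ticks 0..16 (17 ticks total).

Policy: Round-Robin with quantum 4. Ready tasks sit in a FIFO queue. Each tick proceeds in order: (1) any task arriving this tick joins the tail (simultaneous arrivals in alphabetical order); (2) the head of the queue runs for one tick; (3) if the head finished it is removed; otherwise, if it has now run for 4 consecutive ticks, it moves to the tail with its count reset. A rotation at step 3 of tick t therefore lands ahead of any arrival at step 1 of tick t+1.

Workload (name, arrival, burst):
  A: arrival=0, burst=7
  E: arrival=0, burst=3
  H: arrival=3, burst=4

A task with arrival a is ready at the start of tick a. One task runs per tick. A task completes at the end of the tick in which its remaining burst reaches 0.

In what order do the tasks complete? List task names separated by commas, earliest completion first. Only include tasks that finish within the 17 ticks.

t=0: queue=[A,E] q_used=0 → run A
t=1: queue=[A,E] q_used=1 → run A
t=2: queue=[A,E] q_used=2 → run A
t=3: queue=[A,E,H] q_used=3 → run A
t=4: queue=[E,H,A] q_used=0 → run E
t=5: queue=[E,H,A] q_used=1 → run E
t=6: queue=[E,H,A] q_used=2 → run E
t=7: queue=[H,A] q_used=0 → run H
t=8: queue=[H,A] q_used=1 → run H
t=9: queue=[H,A] q_used=2 → run H
t=10: queue=[H,A] q_used=3 → run H
t=11: queue=[A] q_used=0 → run A
t=12: queue=[A] q_used=1 → run A
t=13: queue=[A] q_used=2 → run A
t=14: (idle)
t=15: (idle)
t=16: (idle)

completion order = E, H, A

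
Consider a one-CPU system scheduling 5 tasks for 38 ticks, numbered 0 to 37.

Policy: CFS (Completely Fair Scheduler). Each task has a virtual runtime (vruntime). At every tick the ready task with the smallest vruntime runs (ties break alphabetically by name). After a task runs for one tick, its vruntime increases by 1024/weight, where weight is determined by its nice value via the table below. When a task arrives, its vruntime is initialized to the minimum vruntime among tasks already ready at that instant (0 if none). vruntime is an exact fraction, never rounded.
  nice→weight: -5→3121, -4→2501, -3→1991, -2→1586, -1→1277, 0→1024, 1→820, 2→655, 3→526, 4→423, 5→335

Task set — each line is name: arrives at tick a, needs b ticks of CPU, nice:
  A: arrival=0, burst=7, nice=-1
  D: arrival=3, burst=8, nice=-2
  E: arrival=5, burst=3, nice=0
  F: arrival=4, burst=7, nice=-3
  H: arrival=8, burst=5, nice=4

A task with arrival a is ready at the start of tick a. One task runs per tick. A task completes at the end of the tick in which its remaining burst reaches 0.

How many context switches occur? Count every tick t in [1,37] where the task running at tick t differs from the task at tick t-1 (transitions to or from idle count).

context switches = 22

t=0: vr[A=0] → run A
t=1: vr[A=1024/1277] → run A
t=2: vr[A=2048/1277] → run A
t=3: vr[A=3072/1277 D=3072/1277] → run A
t=4: vr[A=4096/1277 D=3072/1277 F=3072/1277] → run D
t=5: vr[A=4096/1277 D=3089920/1012661 E=3072/1277 F=3072/1277] → run E
t=6: vr[A=4096/1277 D=3089920/1012661 E=4349/1277 F=3072/1277] → run F
t=7: vr[A=4096/1277 D=3089920/1012661 E=4349/1277 F=7424000/2542507] → run F
t=8: vr[A=4096/1277 D=3089920/1012661 E=4349/1277 F=8731648/2542507 H=3089920/1012661] → run D
t=9: vr[A=4096/1277 D=3743744/1012661 E=4349/1277 F=8731648/2542507 H=3089920/1012661] → run H
t=10: vr[A=4096/1277 D=3743744/1012661 E=4349/1277 F=8731648/2542507 H=2344001024/428355603] → run A
t=11: vr[A=5120/1277 D=3743744/1012661 E=4349/1277 F=8731648/2542507 H=2344001024/428355603] → run E
t=12: vr[A=5120/1277 D=3743744/1012661 E=5626/1277 F=8731648/2542507 H=2344001024/428355603] → run F
t=13: vr[A=5120/1277 D=3743744/1012661 E=5626/1277 F=10039296/2542507 H=2344001024/428355603] → run D
t=14: vr[A=5120/1277 D=4397568/1012661 E=5626/1277 F=10039296/2542507 H=2344001024/428355603] → run F
t=15: vr[A=5120/1277 D=4397568/1012661 E=5626/1277 F=11346944/2542507 H=2344001024/428355603] → run A
t=16: vr[A=6144/1277 D=4397568/1012661 E=5626/1277 F=11346944/2542507 H=2344001024/428355603] → run D
t=17: vr[A=6144/1277 D=5051392/1012661 E=5626/1277 F=11346944/2542507 H=2344001024/428355603] → run E
t=18: vr[A=6144/1277 D=5051392/1012661 F=11346944/2542507 H=2344001024/428355603] → run F
t=19: vr[A=6144/1277 D=5051392/1012661 F=12654592/2542507 H=2344001024/428355603] → run A
t=20: vr[D=5051392/1012661 F=12654592/2542507 H=2344001024/428355603] → run F
t=21: vr[D=5051392/1012661 F=13962240/2542507 H=2344001024/428355603] → run D
t=22: vr[D=5705216/1012661 F=13962240/2542507 H=2344001024/428355603] → run H
t=23: vr[D=5705216/1012661 F=13962240/2542507 H=3380965888/428355603] → run F
t=24: vr[D=5705216/1012661 H=3380965888/428355603] → run D
t=25: vr[D=6359040/1012661 H=3380965888/428355603] → run D
t=26: vr[D=7012864/1012661 H=3380965888/428355603] → run D
t=27: vr[H=3380965888/428355603] → run H
t=28: vr[H=1472643584/142785201] → run H
t=29: vr[H=5454895616/428355603] → run H
t=30: (idle)
t=31: (idle)
t=32: (idle)
t=33: (idle)
t=34: (idle)
t=35: (idle)
t=36: (idle)
t=37: (idle)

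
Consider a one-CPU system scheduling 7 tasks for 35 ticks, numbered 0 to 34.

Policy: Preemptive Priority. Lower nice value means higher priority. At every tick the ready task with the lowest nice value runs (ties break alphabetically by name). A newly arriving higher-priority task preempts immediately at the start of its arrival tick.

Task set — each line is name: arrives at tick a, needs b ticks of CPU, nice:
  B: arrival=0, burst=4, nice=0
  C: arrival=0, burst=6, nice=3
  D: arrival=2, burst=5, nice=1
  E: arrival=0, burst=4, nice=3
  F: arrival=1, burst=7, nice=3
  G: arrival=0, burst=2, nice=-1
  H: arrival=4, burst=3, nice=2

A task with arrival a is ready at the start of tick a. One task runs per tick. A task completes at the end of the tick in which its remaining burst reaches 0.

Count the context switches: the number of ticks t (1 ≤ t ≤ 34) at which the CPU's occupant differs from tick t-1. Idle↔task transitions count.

context switches = 7

t=0: ready={B,C,E,G} → run G
t=1: ready={B,C,E,F,G} → run G
t=2: ready={B,C,D,E,F} → run B
t=3: ready={B,C,D,E,F} → run B
t=4: ready={B,C,D,E,F,H} → run B
t=5: ready={B,C,D,E,F,H} → run B
t=6: ready={C,D,E,F,H} → run D
t=7: ready={C,D,E,F,H} → run D
t=8: ready={C,D,E,F,H} → run D
t=9: ready={C,D,E,F,H} → run D
t=10: ready={C,D,E,F,H} → run D
t=11: ready={C,E,F,H} → run H
t=12: ready={C,E,F,H} → run H
t=13: ready={C,E,F,H} → run H
t=14: ready={C,E,F} → run C
t=15: ready={C,E,F} → run C
t=16: ready={C,E,F} → run C
t=17: ready={C,E,F} → run C
t=18: ready={C,E,F} → run C
t=19: ready={C,E,F} → run C
t=20: ready={E,F} → run E
t=21: ready={E,F} → run E
t=22: ready={E,F} → run E
t=23: ready={E,F} → run E
t=24: ready={F} → run F
t=25: ready={F} → run F
t=26: ready={F} → run F
t=27: ready={F} → run F
t=28: ready={F} → run F
t=29: ready={F} → run F
t=30: ready={F} → run F
t=31: (idle)
t=32: (idle)
t=33: (idle)
t=34: (idle)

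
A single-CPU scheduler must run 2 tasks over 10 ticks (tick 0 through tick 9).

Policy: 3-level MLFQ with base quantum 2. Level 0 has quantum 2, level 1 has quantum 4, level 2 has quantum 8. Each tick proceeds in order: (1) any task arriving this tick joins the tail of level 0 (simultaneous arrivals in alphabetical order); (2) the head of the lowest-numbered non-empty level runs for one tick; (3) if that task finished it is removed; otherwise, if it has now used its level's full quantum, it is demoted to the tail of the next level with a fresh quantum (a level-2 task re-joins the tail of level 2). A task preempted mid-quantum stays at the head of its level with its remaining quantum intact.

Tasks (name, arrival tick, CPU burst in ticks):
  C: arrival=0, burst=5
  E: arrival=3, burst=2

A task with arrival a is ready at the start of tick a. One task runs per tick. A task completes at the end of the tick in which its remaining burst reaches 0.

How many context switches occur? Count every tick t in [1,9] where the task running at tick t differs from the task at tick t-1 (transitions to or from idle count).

context switches = 3

t=0: L0/L1/L2 = C/-/- → run C
t=1: L0/L1/L2 = C/-/- → run C
t=2: L0/L1/L2 = -/C/- → run C
t=3: L0/L1/L2 = E/C/- → run E
t=4: L0/L1/L2 = E/C/- → run E
t=5: L0/L1/L2 = -/C/- → run C
t=6: L0/L1/L2 = -/C/- → run C
t=7: (idle)
t=8: (idle)
t=9: (idle)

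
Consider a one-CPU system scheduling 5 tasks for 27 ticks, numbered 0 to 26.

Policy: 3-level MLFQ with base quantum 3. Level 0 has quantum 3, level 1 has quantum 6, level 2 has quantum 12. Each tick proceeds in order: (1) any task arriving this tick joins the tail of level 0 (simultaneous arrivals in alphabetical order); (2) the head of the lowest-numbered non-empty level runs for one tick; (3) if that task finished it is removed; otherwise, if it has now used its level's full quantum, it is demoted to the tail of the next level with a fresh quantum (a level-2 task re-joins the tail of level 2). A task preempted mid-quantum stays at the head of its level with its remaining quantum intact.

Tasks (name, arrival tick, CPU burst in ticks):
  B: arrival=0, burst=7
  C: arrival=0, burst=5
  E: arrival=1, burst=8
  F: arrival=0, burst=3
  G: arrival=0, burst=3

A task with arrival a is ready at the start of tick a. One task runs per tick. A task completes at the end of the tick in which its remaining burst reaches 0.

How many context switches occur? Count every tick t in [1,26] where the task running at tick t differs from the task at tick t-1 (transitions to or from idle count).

t=0: L0/L1/L2 = BCFG/-/- → run B
t=1: L0/L1/L2 = BCFGE/-/- → run B
t=2: L0/L1/L2 = BCFGE/-/- → run B
t=3: L0/L1/L2 = CFGE/B/- → run C
t=4: L0/L1/L2 = CFGE/B/- → run C
t=5: L0/L1/L2 = CFGE/B/- → run C
t=6: L0/L1/L2 = FGE/BC/- → run F
t=7: L0/L1/L2 = FGE/BC/- → run F
t=8: L0/L1/L2 = FGE/BC/- → run F
t=9: L0/L1/L2 = GE/BC/- → run G
t=10: L0/L1/L2 = GE/BC/- → run G
t=11: L0/L1/L2 = GE/BC/- → run G
t=12: L0/L1/L2 = E/BC/- → run E
t=13: L0/L1/L2 = E/BC/- → run E
t=14: L0/L1/L2 = E/BC/- → run E
t=15: L0/L1/L2 = -/BCE/- → run B
t=16: L0/L1/L2 = -/BCE/- → run B
t=17: L0/L1/L2 = -/BCE/- → run B
t=18: L0/L1/L2 = -/BCE/- → run B
t=19: L0/L1/L2 = -/CE/- → run C
t=20: L0/L1/L2 = -/CE/- → run C
t=21: L0/L1/L2 = -/E/- → run E
t=22: L0/L1/L2 = -/E/- → run E
t=23: L0/L1/L2 = -/E/- → run E
t=24: L0/L1/L2 = -/E/- → run E
t=25: L0/L1/L2 = -/E/- → run E
t=26: (idle)

context switches = 8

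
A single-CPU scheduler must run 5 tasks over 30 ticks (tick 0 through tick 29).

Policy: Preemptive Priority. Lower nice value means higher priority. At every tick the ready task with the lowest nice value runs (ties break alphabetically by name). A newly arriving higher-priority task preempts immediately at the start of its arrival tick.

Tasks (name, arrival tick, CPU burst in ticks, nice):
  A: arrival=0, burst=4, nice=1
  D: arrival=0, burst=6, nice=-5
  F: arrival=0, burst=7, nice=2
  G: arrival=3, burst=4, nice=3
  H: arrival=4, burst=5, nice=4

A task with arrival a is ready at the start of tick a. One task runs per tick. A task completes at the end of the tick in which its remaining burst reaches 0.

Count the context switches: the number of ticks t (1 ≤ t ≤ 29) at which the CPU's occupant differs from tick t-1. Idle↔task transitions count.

t=0: ready={A,D,F} → run D
t=1: ready={A,D,F} → run D
t=2: ready={A,D,F} → run D
t=3: ready={A,D,F,G} → run D
t=4: ready={A,D,F,G,H} → run D
t=5: ready={A,D,F,G,H} → run D
t=6: ready={A,F,G,H} → run A
t=7: ready={A,F,G,H} → run A
t=8: ready={A,F,G,H} → run A
t=9: ready={A,F,G,H} → run A
t=10: ready={F,G,H} → run F
t=11: ready={F,G,H} → run F
t=12: ready={F,G,H} → run F
t=13: ready={F,G,H} → run F
t=14: ready={F,G,H} → run F
t=15: ready={F,G,H} → run F
t=16: ready={F,G,H} → run F
t=17: ready={G,H} → run G
t=18: ready={G,H} → run G
t=19: ready={G,H} → run G
t=20: ready={G,H} → run G
t=21: ready={H} → run H
t=22: ready={H} → run H
t=23: ready={H} → run H
t=24: ready={H} → run H
t=25: ready={H} → run H
t=26: (idle)
t=27: (idle)
t=28: (idle)
t=29: (idle)

context switches = 5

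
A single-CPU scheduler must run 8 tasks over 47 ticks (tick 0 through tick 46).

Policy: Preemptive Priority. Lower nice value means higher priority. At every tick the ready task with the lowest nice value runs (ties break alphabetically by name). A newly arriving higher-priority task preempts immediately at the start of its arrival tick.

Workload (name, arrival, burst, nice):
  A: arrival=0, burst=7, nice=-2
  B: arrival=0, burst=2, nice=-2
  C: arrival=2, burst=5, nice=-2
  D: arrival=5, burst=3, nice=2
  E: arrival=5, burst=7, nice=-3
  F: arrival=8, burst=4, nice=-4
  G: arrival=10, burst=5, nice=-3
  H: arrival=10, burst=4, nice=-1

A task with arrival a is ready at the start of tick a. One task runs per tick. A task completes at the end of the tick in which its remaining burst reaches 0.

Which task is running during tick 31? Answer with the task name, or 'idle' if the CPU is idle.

running at tick 31 = H

t=0: ready={A,B} → run A
t=1: ready={A,B} → run A
t=2: ready={A,B,C} → run A
t=3: ready={A,B,C} → run A
t=4: ready={A,B,C} → run A
t=5: ready={A,B,C,D,E} → run E
t=6: ready={A,B,C,D,E} → run E
t=7: ready={A,B,C,D,E} → run E
t=8: ready={A,B,C,D,E,F} → run F
t=9: ready={A,B,C,D,E,F} → run F
t=10: ready={A,B,C,D,E,F,G,H} → run F
t=11: ready={A,B,C,D,E,F,G,H} → run F
t=12: ready={A,B,C,D,E,G,H} → run E
t=13: ready={A,B,C,D,E,G,H} → run E
t=14: ready={A,B,C,D,E,G,H} → run E
t=15: ready={A,B,C,D,E,G,H} → run E
t=16: ready={A,B,C,D,G,H} → run G
t=17: ready={A,B,C,D,G,H} → run G
t=18: ready={A,B,C,D,G,H} → run G
t=19: ready={A,B,C,D,G,H} → run G
t=20: ready={A,B,C,D,G,H} → run G
t=21: ready={A,B,C,D,H} → run A
t=22: ready={A,B,C,D,H} → run A
t=23: ready={B,C,D,H} → run B
t=24: ready={B,C,D,H} → run B
t=25: ready={C,D,H} → run C
t=26: ready={C,D,H} → run C
t=27: ready={C,D,H} → run C
t=28: ready={C,D,H} → run C
t=29: ready={C,D,H} → run C
t=30: ready={D,H} → run H
t=31: ready={D,H} → run H
t=32: ready={D,H} → run H
t=33: ready={D,H} → run H
t=34: ready={D} → run D
t=35: ready={D} → run D
t=36: ready={D} → run D
t=37: (idle)
t=38: (idle)
t=39: (idle)
t=40: (idle)
t=41: (idle)
t=42: (idle)
t=43: (idle)
t=44: (idle)
t=45: (idle)
t=46: (idle)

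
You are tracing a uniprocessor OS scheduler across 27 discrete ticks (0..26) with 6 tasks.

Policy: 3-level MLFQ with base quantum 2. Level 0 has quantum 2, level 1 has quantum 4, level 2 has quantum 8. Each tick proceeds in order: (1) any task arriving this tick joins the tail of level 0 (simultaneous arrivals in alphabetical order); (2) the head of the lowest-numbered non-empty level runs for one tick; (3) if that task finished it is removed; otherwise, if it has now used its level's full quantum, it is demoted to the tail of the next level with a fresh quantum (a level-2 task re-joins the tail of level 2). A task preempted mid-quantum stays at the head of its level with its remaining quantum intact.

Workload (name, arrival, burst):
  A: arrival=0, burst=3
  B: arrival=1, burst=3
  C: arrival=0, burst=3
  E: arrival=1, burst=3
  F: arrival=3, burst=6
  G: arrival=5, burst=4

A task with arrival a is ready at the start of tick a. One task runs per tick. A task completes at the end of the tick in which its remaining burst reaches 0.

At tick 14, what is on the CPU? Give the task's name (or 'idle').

running at tick 14 = B

t=0: L0/L1/L2 = AC/-/- → run A
t=1: L0/L1/L2 = ACBE/-/- → run A
t=2: L0/L1/L2 = CBE/A/- → run C
t=3: L0/L1/L2 = CBEF/A/- → run C
t=4: L0/L1/L2 = BEF/AC/- → run B
t=5: L0/L1/L2 = BEFG/AC/- → run B
t=6: L0/L1/L2 = EFG/ACB/- → run E
t=7: L0/L1/L2 = EFG/ACB/- → run E
t=8: L0/L1/L2 = FG/ACBE/- → run F
t=9: L0/L1/L2 = FG/ACBE/- → run F
t=10: L0/L1/L2 = G/ACBEF/- → run G
t=11: L0/L1/L2 = G/ACBEF/- → run G
t=12: L0/L1/L2 = -/ACBEFG/- → run A
t=13: L0/L1/L2 = -/CBEFG/- → run C
t=14: L0/L1/L2 = -/BEFG/- → run B
t=15: L0/L1/L2 = -/EFG/- → run E
t=16: L0/L1/L2 = -/FG/- → run F
t=17: L0/L1/L2 = -/FG/- → run F
t=18: L0/L1/L2 = -/FG/- → run F
t=19: L0/L1/L2 = -/FG/- → run F
t=20: L0/L1/L2 = -/G/- → run G
t=21: L0/L1/L2 = -/G/- → run G
t=22: (idle)
t=23: (idle)
t=24: (idle)
t=25: (idle)
t=26: (idle)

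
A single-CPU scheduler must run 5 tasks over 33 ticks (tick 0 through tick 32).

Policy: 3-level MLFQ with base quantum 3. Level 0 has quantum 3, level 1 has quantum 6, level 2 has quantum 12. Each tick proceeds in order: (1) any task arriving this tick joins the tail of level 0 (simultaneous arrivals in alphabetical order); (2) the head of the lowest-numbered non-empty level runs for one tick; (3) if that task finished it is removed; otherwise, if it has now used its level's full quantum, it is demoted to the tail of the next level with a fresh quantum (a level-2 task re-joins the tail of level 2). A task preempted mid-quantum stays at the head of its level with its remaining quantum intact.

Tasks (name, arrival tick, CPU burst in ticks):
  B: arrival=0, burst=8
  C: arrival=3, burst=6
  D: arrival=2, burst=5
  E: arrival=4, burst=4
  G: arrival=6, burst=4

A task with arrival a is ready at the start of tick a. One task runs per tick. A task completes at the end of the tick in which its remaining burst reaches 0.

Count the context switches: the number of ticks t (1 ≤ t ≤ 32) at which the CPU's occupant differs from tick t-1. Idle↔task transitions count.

context switches = 10

t=0: L0/L1/L2 = B/-/- → run B
t=1: L0/L1/L2 = B/-/- → run B
t=2: L0/L1/L2 = BD/-/- → run B
t=3: L0/L1/L2 = DC/B/- → run D
t=4: L0/L1/L2 = DCE/B/- → run D
t=5: L0/L1/L2 = DCE/B/- → run D
t=6: L0/L1/L2 = CEG/BD/- → run C
t=7: L0/L1/L2 = CEG/BD/- → run C
t=8: L0/L1/L2 = CEG/BD/- → run C
t=9: L0/L1/L2 = EG/BDC/- → run E
t=10: L0/L1/L2 = EG/BDC/- → run E
t=11: L0/L1/L2 = EG/BDC/- → run E
t=12: L0/L1/L2 = G/BDCE/- → run G
t=13: L0/L1/L2 = G/BDCE/- → run G
t=14: L0/L1/L2 = G/BDCE/- → run G
t=15: L0/L1/L2 = -/BDCEG/- → run B
t=16: L0/L1/L2 = -/BDCEG/- → run B
t=17: L0/L1/L2 = -/BDCEG/- → run B
t=18: L0/L1/L2 = -/BDCEG/- → run B
t=19: L0/L1/L2 = -/BDCEG/- → run B
t=20: L0/L1/L2 = -/DCEG/- → run D
t=21: L0/L1/L2 = -/DCEG/- → run D
t=22: L0/L1/L2 = -/CEG/- → run C
t=23: L0/L1/L2 = -/CEG/- → run C
t=24: L0/L1/L2 = -/CEG/- → run C
t=25: L0/L1/L2 = -/EG/- → run E
t=26: L0/L1/L2 = -/G/- → run G
t=27: (idle)
t=28: (idle)
t=29: (idle)
t=30: (idle)
t=31: (idle)
t=32: (idle)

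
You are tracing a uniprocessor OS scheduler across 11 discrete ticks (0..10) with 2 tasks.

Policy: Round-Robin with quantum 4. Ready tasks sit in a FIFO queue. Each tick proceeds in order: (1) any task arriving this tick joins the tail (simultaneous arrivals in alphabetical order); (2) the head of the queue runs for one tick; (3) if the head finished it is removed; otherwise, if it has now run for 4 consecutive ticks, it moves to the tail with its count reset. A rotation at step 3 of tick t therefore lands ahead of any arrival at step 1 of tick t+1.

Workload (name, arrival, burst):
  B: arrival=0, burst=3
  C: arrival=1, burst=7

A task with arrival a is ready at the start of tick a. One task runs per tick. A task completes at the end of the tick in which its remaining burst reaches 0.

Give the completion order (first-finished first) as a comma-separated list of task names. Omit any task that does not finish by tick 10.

completion order = B, C

t=0: queue=[B] q_used=0 → run B
t=1: queue=[B,C] q_used=1 → run B
t=2: queue=[B,C] q_used=2 → run B
t=3: queue=[C] q_used=0 → run C
t=4: queue=[C] q_used=1 → run C
t=5: queue=[C] q_used=2 → run C
t=6: queue=[C] q_used=3 → run C
t=7: queue=[C] q_used=0 → run C
t=8: queue=[C] q_used=1 → run C
t=9: queue=[C] q_used=2 → run C
t=10: (idle)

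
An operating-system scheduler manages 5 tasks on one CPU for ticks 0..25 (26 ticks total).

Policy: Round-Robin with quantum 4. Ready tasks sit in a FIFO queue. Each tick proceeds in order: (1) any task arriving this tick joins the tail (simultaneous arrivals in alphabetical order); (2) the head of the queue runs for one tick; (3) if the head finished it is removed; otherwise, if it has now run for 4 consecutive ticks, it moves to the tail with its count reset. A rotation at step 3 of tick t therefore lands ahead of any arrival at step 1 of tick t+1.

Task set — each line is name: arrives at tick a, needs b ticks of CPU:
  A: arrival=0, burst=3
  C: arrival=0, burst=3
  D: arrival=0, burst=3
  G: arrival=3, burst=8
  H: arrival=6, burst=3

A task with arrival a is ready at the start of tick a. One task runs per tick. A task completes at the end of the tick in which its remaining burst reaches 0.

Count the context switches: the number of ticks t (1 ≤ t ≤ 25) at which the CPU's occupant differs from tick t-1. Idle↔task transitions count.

t=0: queue=[A,C,D] q_used=0 → run A
t=1: queue=[A,C,D] q_used=1 → run A
t=2: queue=[A,C,D] q_used=2 → run A
t=3: queue=[C,D,G] q_used=0 → run C
t=4: queue=[C,D,G] q_used=1 → run C
t=5: queue=[C,D,G] q_used=2 → run C
t=6: queue=[D,G,H] q_used=0 → run D
t=7: queue=[D,G,H] q_used=1 → run D
t=8: queue=[D,G,H] q_used=2 → run D
t=9: queue=[G,H] q_used=0 → run G
t=10: queue=[G,H] q_used=1 → run G
t=11: queue=[G,H] q_used=2 → run G
t=12: queue=[G,H] q_used=3 → run G
t=13: queue=[H,G] q_used=0 → run H
t=14: queue=[H,G] q_used=1 → run H
t=15: queue=[H,G] q_used=2 → run H
t=16: queue=[G] q_used=0 → run G
t=17: queue=[G] q_used=1 → run G
t=18: queue=[G] q_used=2 → run G
t=19: queue=[G] q_used=3 → run G
t=20: (idle)
t=21: (idle)
t=22: (idle)
t=23: (idle)
t=24: (idle)
t=25: (idle)

context switches = 6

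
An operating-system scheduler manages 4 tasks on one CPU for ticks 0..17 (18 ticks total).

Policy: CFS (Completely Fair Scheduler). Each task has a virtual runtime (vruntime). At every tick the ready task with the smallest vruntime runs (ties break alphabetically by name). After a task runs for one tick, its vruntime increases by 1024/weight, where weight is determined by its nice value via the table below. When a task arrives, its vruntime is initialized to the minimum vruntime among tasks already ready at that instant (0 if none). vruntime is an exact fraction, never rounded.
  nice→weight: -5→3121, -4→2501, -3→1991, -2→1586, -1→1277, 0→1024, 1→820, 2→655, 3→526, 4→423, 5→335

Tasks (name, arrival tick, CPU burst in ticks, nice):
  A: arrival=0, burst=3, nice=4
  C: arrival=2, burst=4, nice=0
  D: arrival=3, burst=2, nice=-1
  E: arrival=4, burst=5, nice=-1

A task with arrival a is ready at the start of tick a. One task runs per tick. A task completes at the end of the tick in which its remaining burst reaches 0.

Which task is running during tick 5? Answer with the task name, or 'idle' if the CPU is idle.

running at tick 5 = E

t=0: vr[A=0] → run A
t=1: vr[A=1024/423] → run A
t=2: vr[A=2048/423 C=2048/423] → run A
t=3: vr[C=2048/423 D=2048/423] → run C
t=4: vr[C=2471/423 D=2048/423 E=2048/423] → run D
t=5: vr[C=2471/423 D=3048448/540171 E=2048/423] → run E
t=6: vr[C=2471/423 D=3048448/540171 E=3048448/540171] → run D
t=7: vr[C=2471/423 E=3048448/540171] → run E
t=8: vr[C=2471/423 E=3481600/540171] → run C
t=9: vr[C=2894/423 E=3481600/540171] → run E
t=10: vr[C=2894/423 E=3914752/540171] → run C
t=11: vr[C=3317/423 E=3914752/540171] → run E
t=12: vr[C=3317/423 E=4347904/540171] → run C
t=13: vr[E=4347904/540171] → run E
t=14: (idle)
t=15: (idle)
t=16: (idle)
t=17: (idle)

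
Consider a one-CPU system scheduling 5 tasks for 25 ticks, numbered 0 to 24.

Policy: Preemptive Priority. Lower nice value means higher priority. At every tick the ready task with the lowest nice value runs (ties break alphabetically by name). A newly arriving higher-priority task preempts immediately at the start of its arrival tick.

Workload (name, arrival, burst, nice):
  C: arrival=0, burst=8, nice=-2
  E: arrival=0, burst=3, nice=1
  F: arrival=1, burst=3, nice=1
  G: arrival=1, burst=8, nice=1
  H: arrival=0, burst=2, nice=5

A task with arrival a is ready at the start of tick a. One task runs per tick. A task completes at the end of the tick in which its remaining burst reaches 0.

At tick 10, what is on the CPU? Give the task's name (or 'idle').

t=0: ready={C,E,H} → run C
t=1: ready={C,E,F,G,H} → run C
t=2: ready={C,E,F,G,H} → run C
t=3: ready={C,E,F,G,H} → run C
t=4: ready={C,E,F,G,H} → run C
t=5: ready={C,E,F,G,H} → run C
t=6: ready={C,E,F,G,H} → run C
t=7: ready={C,E,F,G,H} → run C
t=8: ready={E,F,G,H} → run E
t=9: ready={E,F,G,H} → run E
t=10: ready={E,F,G,H} → run E
t=11: ready={F,G,H} → run F
t=12: ready={F,G,H} → run F
t=13: ready={F,G,H} → run F
t=14: ready={G,H} → run G
t=15: ready={G,H} → run G
t=16: ready={G,H} → run G
t=17: ready={G,H} → run G
t=18: ready={G,H} → run G
t=19: ready={G,H} → run G
t=20: ready={G,H} → run G
t=21: ready={G,H} → run G
t=22: ready={H} → run H
t=23: ready={H} → run H
t=24: (idle)

running at tick 10 = E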